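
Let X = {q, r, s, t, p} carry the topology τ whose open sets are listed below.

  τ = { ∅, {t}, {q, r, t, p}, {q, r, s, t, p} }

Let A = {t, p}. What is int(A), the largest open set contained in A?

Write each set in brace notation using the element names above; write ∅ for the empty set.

open subsets of A: ∅, {t}; so int(A) = {t}

{t}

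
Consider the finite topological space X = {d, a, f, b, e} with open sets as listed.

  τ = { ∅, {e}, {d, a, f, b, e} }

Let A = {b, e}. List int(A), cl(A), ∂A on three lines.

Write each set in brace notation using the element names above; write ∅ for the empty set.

opens ⊆ A: ∅, {e}; union → int = {e}
complement {d, a, f}; its interior ∅; cl(A) = X∖∅ = {d, a, f, b, e}
boundary = {d, a, f, b, e} ∖ {e} = {d, a, f, b}

int(A) = {e}
cl(A)  = {d, a, f, b, e}
∂A     = {d, a, f, b}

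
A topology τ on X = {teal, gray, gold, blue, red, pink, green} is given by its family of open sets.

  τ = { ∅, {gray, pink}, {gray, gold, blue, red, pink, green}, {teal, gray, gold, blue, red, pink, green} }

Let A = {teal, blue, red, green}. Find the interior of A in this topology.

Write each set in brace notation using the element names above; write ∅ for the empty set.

U open, U⊆A: ∅. int(A) = ⋃ = ∅

∅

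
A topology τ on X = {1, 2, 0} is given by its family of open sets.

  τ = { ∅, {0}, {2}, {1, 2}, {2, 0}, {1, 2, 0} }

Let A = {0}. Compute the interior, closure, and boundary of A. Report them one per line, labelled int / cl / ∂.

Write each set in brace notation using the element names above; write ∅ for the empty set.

int(A) = {0}
cl(A)  = {0}
∂A     = ∅

U open, U⊆A: ∅, {0}. int(A) = ⋃ = {0}
X∖A={1, 2}, int(X∖A)={1, 2}, hence cl(A)={0}
∂A: remove int from cl → ∅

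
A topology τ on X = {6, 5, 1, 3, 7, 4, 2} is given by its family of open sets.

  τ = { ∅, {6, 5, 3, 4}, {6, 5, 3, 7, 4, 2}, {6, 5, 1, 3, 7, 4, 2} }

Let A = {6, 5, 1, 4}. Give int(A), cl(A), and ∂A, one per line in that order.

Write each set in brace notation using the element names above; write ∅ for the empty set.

int(A) = ∅
cl(A)  = {6, 5, 1, 3, 7, 4, 2}
∂A     = {6, 5, 1, 3, 7, 4, 2}

opens ⊆ A: ∅; union → int = ∅
complement {3, 7, 2}; its interior ∅; cl(A) = X∖∅ = {6, 5, 1, 3, 7, 4, 2}
boundary = {6, 5, 1, 3, 7, 4, 2} ∖ ∅ = {6, 5, 1, 3, 7, 4, 2}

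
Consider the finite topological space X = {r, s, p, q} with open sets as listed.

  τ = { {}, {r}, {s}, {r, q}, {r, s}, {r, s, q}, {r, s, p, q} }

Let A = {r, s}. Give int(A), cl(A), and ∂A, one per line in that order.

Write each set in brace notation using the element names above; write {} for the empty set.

U open, U⊆A: {}, {r}, {s}, {r, s}. int(A) = ⋃ = {r, s}
X∖A={p, q}, int(X∖A)={}, hence cl(A)={r, s, p, q}
∂A: remove int from cl → {p, q}

int(A) = {r, s}
cl(A)  = {r, s, p, q}
∂A     = {p, q}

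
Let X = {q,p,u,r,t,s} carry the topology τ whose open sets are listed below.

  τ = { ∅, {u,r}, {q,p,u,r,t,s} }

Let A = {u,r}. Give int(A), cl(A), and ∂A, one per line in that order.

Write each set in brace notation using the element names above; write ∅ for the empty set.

opens ⊆ A: ∅, {u,r}; union → int = {u,r}
complement {q,p,t,s}; its interior ∅; cl(A) = X∖∅ = {q,p,u,r,t,s}
boundary = {q,p,u,r,t,s} ∖ {u,r} = {q,p,t,s}

int(A) = {u,r}
cl(A)  = {q,p,u,r,t,s}
∂A     = {q,p,t,s}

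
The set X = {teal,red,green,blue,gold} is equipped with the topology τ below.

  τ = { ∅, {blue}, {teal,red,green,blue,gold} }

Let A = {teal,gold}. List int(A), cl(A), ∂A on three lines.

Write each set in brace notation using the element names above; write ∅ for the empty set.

U open, U⊆A: ∅. int(A) = ⋃ = ∅
X∖A={red,green,blue}, int(X∖A)={blue}, hence cl(A)={teal,red,green,gold}
∂A: remove int from cl → {teal,red,green,gold}

int(A) = ∅
cl(A)  = {teal,red,green,gold}
∂A     = {teal,red,green,gold}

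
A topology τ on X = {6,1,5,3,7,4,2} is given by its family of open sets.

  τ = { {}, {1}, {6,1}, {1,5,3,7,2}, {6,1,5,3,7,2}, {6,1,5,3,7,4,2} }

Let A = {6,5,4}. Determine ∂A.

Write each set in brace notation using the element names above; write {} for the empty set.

interior: largest open inside A is {} (from {})
cl via duality: int({1,3,7,2}) = {1}, so X∖{1} = {6,5,3,7,4,2}
cl∖int = {6,5,3,7,4,2}

{6,5,3,7,4,2}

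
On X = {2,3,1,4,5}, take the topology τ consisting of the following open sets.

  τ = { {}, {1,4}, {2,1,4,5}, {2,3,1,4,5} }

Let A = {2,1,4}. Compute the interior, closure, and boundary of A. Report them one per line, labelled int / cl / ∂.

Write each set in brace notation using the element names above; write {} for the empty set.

open subsets of A: {}, {1,4}; so int(A) = {1,4}
closure: X∖int(X∖A) = X∖{} = {2,3,1,4,5}
∂A = {2,3,1,4,5} minus {1,4} = {2,3,5}

int(A) = {1,4}
cl(A)  = {2,3,1,4,5}
∂A     = {2,3,5}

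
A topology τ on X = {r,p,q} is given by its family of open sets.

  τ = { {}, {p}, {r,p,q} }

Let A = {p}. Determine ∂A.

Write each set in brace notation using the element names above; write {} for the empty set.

U open, U⊆A: {}, {p}. int(A) = ⋃ = {p}
X∖A={r,q}, int(X∖A)={}, hence cl(A)={r,p,q}
∂A: remove int from cl → {r,q}

{r,q}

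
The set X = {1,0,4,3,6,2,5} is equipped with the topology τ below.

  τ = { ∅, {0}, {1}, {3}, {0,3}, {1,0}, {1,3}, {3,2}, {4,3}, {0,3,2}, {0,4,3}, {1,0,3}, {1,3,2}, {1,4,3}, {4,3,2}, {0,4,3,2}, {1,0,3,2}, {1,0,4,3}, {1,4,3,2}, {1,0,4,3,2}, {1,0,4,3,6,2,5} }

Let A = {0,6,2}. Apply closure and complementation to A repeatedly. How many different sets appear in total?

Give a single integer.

closure: X∖int(X∖A) = X∖{1,4,3} = {0,6,2,5}
Let k=closure and c=complement:
  1. A     = {0,6,2}
  2. kA    = {0,6,2,5}
  3. cA    = {1,4,3,5}
  4. ckA   = {1,4,3}
  5. kcA   = {1,4,3,6,2,5}
  6. ckcA  = {0}
  7. kckcA = {0,6,5}
  8. ckckcA = {1,4,3,2}
— saturated at 8

8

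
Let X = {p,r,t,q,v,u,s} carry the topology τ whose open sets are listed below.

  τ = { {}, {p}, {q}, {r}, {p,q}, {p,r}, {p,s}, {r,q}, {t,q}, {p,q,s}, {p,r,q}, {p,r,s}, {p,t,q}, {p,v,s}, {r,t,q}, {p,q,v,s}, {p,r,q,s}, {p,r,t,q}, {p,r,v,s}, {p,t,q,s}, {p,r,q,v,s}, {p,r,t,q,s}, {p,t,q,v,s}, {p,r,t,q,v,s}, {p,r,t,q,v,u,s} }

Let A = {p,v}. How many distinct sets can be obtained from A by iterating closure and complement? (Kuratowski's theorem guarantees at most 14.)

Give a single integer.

closure: X∖int(X∖A) = X∖{r,t,q} = {p,v,u,s}
Let k=closure and c=complement:
  1. A     = {p,v}
  2. kA    = {p,v,u,s}
  3. cA    = {r,t,q,u,s}
  4. ckA   = {r,t,q}
  5. kcA   = {r,t,q,v,u,s}
  6. kckA  = {r,t,q,u}
  7. ckcA  = {p}
  8. ckckA = {p,v,s}
— saturated at 8

8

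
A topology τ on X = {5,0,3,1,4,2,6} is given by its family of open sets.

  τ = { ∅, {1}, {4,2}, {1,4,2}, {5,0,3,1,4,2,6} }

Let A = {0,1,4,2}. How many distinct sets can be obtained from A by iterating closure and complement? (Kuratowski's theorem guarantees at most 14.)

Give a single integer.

6

X∖A={5,3,6}, int(X∖A)=∅, hence cl(A)={5,0,3,1,4,2,6}
Orbit (k=closure, c=complement):
  1. A     = {0,1,4,2}
  2. kA    = {5,0,3,1,4,2,6}
  3. cA    = {5,3,6}
  4. ckA   = ∅
  5. kcA   = {5,0,3,6}
  6. ckcA  = {1,4,2}
(closed under both — stop)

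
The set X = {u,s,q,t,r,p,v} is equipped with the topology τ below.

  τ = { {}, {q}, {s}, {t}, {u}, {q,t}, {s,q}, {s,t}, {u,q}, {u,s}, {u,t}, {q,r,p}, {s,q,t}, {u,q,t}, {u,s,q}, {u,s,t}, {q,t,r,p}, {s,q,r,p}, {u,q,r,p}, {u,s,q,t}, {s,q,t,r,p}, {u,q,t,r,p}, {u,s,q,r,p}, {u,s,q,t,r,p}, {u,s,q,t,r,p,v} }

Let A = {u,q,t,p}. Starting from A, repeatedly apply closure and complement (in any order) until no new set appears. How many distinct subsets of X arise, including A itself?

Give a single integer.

closure: X∖int(X∖A) = X∖{s} = {u,q,t,r,p,v}
Let k=closure and c=complement:
  1. A     = {u,q,t,p}
  2. kA    = {u,q,t,r,p,v}
  3. cA    = {s,r,v}
  4. ckA   = {s}
  5. kcA   = {s,r,p,v}
  6. kckA  = {s,v}
  7. ckcA  = {u,q,t}
  8. ckckA = {u,q,t,r,p}
— saturated at 8

8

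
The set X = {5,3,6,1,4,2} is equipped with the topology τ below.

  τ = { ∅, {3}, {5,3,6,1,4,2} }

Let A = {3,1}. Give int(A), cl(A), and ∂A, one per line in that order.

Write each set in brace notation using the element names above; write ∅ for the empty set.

U open, U⊆A: ∅, {3}. int(A) = ⋃ = {3}
X∖A={5,6,4,2}, int(X∖A)=∅, hence cl(A)={5,3,6,1,4,2}
∂A: remove int from cl → {5,6,1,4,2}

int(A) = {3}
cl(A)  = {5,3,6,1,4,2}
∂A     = {5,6,1,4,2}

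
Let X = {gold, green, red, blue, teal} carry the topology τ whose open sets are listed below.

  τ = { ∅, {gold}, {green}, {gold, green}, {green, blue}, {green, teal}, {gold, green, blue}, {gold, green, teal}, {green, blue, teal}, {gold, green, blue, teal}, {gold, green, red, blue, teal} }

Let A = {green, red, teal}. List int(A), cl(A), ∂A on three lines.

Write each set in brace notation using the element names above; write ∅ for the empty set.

int(A) = {green, teal}
cl(A)  = {green, red, blue, teal}
∂A     = {red, blue}

open subsets of A: ∅, {green}, {green, teal}; so int(A) = {green, teal}
closure: X∖int(X∖A) = X∖{gold} = {green, red, blue, teal}
∂A = {green, red, blue, teal} minus {green, teal} = {red, blue}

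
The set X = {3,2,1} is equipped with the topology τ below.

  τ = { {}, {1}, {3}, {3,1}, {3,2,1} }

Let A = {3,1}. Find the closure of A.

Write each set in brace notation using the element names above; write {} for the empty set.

cl via duality: int({2}) = {}, so X∖{} = {3,2,1}

{3,2,1}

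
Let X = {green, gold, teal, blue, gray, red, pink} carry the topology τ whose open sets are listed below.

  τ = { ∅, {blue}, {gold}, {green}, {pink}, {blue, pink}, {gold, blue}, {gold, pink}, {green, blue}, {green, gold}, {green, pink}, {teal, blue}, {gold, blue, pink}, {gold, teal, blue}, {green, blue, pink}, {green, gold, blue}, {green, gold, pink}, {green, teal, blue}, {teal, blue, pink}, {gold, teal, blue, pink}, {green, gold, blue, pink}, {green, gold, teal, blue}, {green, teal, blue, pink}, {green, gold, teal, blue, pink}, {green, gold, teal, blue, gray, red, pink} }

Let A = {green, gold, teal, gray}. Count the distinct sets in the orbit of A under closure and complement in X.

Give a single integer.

8

X∖A={blue, red, pink}, int(X∖A)={blue, pink}, hence cl(A)={green, gold, teal, gray, red}
Orbit (k=closure, c=complement):
  1. A     = {green, gold, teal, gray}
  2. kA    = {green, gold, teal, gray, red}
  3. cA    = {blue, red, pink}
  4. ckA   = {blue, pink}
  5. kcA   = {teal, blue, gray, red, pink}
  6. ckcA  = {green, gold}
  7. kckcA = {green, gold, gray, red}
  8. ckckcA = {teal, blue, pink}
(closed under both — stop)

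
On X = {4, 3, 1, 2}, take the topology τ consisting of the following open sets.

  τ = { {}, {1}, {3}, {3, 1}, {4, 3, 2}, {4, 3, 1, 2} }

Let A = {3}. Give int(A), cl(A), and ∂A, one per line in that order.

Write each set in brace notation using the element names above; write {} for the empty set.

int(A) = {3}
cl(A)  = {4, 3, 2}
∂A     = {4, 2}

interior: largest open inside A is {3} (from {}, {3})
cl via duality: int({4, 1, 2}) = {1}, so X∖{1} = {4, 3, 2}
cl∖int = {4, 2}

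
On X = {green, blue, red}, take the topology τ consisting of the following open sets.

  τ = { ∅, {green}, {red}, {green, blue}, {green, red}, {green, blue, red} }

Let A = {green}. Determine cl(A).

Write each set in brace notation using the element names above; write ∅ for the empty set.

{green, blue}

X∖A={blue, red}, int(X∖A)={red}, hence cl(A)={green, blue}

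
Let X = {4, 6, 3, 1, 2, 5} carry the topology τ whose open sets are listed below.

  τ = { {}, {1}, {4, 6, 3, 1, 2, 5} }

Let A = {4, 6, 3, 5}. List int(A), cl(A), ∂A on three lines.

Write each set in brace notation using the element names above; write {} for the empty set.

open subsets of A: {}; so int(A) = {}
closure: X∖int(X∖A) = X∖{1} = {4, 6, 3, 2, 5}
∂A = {4, 6, 3, 2, 5} minus {} = {4, 6, 3, 2, 5}

int(A) = {}
cl(A)  = {4, 6, 3, 2, 5}
∂A     = {4, 6, 3, 2, 5}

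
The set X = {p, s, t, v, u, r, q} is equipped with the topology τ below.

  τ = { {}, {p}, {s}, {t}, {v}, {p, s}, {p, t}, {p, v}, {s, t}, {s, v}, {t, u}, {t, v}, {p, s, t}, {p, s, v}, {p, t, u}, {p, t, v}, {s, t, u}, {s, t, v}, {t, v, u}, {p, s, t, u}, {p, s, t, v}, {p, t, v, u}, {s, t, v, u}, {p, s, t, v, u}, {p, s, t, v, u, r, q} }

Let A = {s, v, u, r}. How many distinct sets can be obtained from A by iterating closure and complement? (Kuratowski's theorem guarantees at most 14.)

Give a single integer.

8

complement {p, t, q}; its interior {p, t}; cl(A) = X∖{p, t} = {s, v, u, r, q}
With k = closure, c = complement:
  1. A     = {s, v, u, r}
  2. kA    = {s, v, u, r, q}
  3. cA    = {p, t, q}
  4. ckA   = {p, t}
  5. kcA   = {p, t, u, r, q}
  6. ckcA  = {s, v}
  7. kckcA = {s, v, r, q}
  8. ckckcA = {p, t, u}
k, c of each give nothing new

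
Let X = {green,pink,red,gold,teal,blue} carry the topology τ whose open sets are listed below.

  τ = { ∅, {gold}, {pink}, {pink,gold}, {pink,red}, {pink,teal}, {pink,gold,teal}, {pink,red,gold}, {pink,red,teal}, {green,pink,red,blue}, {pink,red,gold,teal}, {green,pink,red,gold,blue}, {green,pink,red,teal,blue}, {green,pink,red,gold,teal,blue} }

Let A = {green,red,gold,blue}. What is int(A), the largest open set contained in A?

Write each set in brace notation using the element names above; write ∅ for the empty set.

open subsets of A: ∅, {gold}; so int(A) = {gold}

{gold}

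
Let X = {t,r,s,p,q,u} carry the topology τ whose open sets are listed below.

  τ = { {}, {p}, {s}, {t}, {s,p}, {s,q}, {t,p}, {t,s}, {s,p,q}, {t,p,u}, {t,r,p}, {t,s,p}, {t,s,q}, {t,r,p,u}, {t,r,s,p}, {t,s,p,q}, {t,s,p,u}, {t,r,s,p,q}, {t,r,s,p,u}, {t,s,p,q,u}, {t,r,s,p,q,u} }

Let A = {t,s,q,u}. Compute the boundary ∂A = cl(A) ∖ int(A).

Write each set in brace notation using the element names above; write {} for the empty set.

interior: largest open inside A is {t,s,q} (from {}, {t}, {s}, {t,s}, {s,q}, {t,s,q})
cl via duality: int({r,p}) = {p}, so X∖{p} = {t,r,s,q,u}
cl∖int = {r,u}

{r,u}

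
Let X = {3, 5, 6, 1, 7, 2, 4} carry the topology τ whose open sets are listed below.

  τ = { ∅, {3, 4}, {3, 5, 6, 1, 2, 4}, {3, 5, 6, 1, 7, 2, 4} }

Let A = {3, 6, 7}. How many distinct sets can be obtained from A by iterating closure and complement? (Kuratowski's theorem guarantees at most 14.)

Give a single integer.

X∖A={5, 1, 2, 4}, int(X∖A)=∅, hence cl(A)={3, 5, 6, 1, 7, 2, 4}
Orbit (k=closure, c=complement):
  1. A     = {3, 6, 7}
  2. kA    = {3, 5, 6, 1, 7, 2, 4}
  3. cA    = {5, 1, 2, 4}
  4. ckA   = ∅
(closed under both — stop)

4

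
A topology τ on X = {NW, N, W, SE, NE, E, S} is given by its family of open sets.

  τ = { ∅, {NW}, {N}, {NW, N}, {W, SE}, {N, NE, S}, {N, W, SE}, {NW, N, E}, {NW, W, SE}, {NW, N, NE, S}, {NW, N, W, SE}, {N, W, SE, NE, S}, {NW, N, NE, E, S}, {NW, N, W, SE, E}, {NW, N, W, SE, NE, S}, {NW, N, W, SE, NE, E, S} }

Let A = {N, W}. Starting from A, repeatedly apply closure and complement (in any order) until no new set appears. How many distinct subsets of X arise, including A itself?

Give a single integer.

closure: X∖int(X∖A) = X∖{NW} = {N, W, SE, NE, E, S}
Let k=closure and c=complement:
  1. A     = {N, W}
  2. kA    = {N, W, SE, NE, E, S}
  3. cA    = {NW, SE, NE, E, S}
  4. ckA   = {NW}
  5. kcA   = {NW, W, SE, NE, E, S}
  6. kckA  = {NW, E}
  7. ckcA  = {N}
  8. ckckA = {N, W, SE, NE, S}
  9. kckcA = {N, NE, E, S}
  10. ckckcA = {NW, W, SE}
  11. kckckcA = {NW, W, SE, E}
  12. ckckckcA = {N, NE, S}
— saturated at 12

12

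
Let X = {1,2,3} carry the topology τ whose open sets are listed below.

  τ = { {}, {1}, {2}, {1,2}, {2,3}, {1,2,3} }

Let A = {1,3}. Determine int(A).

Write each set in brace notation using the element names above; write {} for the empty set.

opens ⊆ A: {}, {1}; union → int = {1}

{1}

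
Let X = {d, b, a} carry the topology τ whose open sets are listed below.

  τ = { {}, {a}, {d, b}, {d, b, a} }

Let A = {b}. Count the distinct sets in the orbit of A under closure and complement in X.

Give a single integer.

6

cl via duality: int({d, a}) = {a}, so X∖{a} = {d, b}
Write k for closure, c for complement:
  1. A     = {b}
  2. kA    = {d, b}
  3. cA    = {d, a}
  4. ckA   = {a}
  5. kcA   = {d, b, a}
  6. ckcA  = {}
applying k or c yields no new set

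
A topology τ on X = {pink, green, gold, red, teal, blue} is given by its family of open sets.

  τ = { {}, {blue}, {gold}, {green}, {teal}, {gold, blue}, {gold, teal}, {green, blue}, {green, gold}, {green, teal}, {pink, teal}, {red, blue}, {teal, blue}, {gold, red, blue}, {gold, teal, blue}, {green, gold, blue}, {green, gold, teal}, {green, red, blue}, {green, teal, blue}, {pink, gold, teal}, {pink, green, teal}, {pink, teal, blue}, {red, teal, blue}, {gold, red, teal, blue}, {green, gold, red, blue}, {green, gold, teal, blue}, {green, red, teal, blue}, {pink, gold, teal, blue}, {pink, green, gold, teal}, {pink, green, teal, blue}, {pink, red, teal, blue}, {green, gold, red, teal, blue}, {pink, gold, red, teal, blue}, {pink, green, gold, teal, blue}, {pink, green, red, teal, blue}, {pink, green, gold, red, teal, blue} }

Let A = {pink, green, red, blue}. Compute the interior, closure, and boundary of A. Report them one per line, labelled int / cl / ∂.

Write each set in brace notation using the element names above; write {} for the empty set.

int(A) = {green, red, blue}
cl(A)  = {pink, green, red, blue}
∂A     = {pink}

U open, U⊆A: {}, {blue}, {green}, {green, blue}, {red, blue}, {green, red, blue}. int(A) = ⋃ = {green, red, blue}
X∖A={gold, teal}, int(X∖A)={gold, teal}, hence cl(A)={pink, green, red, blue}
∂A: remove int from cl → {pink}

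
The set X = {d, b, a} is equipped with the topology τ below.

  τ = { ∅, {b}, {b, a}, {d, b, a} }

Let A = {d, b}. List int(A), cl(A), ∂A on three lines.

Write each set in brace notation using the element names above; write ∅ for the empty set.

interior: largest open inside A is {b} (from ∅, {b})
cl via duality: int({a}) = ∅, so X∖∅ = {d, b, a}
cl∖int = {d, a}

int(A) = {b}
cl(A)  = {d, b, a}
∂A     = {d, a}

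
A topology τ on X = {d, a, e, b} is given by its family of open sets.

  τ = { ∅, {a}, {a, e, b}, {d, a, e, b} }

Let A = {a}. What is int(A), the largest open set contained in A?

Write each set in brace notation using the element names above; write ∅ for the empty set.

{a}

open subsets of A: ∅, {a}; so int(A) = {a}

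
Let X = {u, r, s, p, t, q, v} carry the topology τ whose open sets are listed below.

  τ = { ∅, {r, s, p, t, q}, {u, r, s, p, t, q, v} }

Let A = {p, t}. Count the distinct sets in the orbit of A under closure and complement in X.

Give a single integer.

X∖A={u, r, s, q, v}, int(X∖A)=∅, hence cl(A)={u, r, s, p, t, q, v}
Orbit (k=closure, c=complement):
  1. A     = {p, t}
  2. kA    = {u, r, s, p, t, q, v}
  3. cA    = {u, r, s, q, v}
  4. ckA   = ∅
(closed under both — stop)

4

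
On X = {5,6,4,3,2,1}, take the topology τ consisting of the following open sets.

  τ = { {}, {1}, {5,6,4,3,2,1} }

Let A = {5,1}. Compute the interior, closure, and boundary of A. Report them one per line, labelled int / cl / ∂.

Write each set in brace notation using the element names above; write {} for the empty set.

U open, U⊆A: {}, {1}. int(A) = ⋃ = {1}
X∖A={6,4,3,2}, int(X∖A)={}, hence cl(A)={5,6,4,3,2,1}
∂A: remove int from cl → {5,6,4,3,2}

int(A) = {1}
cl(A)  = {5,6,4,3,2,1}
∂A     = {5,6,4,3,2}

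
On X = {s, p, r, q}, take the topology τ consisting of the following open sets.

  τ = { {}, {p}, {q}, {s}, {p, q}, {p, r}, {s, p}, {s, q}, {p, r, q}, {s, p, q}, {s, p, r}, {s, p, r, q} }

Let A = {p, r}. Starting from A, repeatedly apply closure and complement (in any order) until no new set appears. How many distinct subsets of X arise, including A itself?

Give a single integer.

X∖A={s, q}, int(X∖A)={s, q}, hence cl(A)={p, r}
Orbit (k=closure, c=complement):
  1. A     = {p, r}
  2. cA    = {s, q}
(closed under both — stop)

2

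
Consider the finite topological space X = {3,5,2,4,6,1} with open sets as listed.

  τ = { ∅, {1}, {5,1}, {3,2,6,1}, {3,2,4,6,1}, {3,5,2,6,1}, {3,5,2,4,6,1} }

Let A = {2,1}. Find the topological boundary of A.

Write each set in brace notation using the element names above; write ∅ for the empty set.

{3,5,2,4,6}

open subsets of A: ∅, {1}; so int(A) = {1}
closure: X∖int(X∖A) = X∖∅ = {3,5,2,4,6,1}
∂A = {3,5,2,4,6,1} minus {1} = {3,5,2,4,6}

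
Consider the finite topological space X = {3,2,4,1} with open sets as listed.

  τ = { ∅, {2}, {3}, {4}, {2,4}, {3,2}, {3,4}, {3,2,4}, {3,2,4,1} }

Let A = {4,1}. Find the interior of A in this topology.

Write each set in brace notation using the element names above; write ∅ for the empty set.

{4}

open subsets of A: ∅, {4}; so int(A) = {4}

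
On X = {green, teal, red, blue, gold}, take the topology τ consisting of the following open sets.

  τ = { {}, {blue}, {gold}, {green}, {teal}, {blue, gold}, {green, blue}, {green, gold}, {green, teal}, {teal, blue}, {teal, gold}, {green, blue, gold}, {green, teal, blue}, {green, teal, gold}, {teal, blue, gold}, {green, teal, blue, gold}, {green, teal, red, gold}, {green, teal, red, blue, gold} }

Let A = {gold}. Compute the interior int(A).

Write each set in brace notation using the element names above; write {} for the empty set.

interior: largest open inside A is {gold} (from {}, {gold})

{gold}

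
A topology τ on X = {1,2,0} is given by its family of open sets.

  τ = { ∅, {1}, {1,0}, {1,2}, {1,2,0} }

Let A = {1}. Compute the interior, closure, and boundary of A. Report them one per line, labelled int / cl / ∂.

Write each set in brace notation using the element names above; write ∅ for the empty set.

open subsets of A: ∅, {1}; so int(A) = {1}
closure: X∖int(X∖A) = X∖∅ = {1,2,0}
∂A = {1,2,0} minus {1} = {2,0}

int(A) = {1}
cl(A)  = {1,2,0}
∂A     = {2,0}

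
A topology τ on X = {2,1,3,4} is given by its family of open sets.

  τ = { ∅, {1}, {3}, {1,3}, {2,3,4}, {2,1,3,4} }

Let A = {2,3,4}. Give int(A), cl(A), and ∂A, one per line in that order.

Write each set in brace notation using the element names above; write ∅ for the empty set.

int(A) = {2,3,4}
cl(A)  = {2,3,4}
∂A     = ∅

interior: largest open inside A is {2,3,4} (from ∅, {3}, {2,3,4})
cl via duality: int({1}) = {1}, so X∖{1} = {2,3,4}
cl∖int = ∅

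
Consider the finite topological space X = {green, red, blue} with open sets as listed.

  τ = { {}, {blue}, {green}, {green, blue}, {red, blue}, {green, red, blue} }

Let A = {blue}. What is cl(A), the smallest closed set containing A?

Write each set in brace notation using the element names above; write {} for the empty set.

X∖A={green, red}, int(X∖A)={green}, hence cl(A)={red, blue}

{red, blue}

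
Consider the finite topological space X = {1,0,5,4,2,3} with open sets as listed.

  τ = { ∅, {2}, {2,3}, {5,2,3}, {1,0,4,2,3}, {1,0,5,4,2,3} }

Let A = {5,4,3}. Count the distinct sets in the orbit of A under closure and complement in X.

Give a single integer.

complement {1,0,2}; its interior {2}; cl(A) = X∖{2} = {1,0,5,4,3}
With k = closure, c = complement:
  1. A     = {5,4,3}
  2. kA    = {1,0,5,4,3}
  3. cA    = {1,0,2}
  4. ckA   = {2}
  5. kcA   = {1,0,5,4,2,3}
  6. ckcA  = ∅
k, c of each give nothing new

6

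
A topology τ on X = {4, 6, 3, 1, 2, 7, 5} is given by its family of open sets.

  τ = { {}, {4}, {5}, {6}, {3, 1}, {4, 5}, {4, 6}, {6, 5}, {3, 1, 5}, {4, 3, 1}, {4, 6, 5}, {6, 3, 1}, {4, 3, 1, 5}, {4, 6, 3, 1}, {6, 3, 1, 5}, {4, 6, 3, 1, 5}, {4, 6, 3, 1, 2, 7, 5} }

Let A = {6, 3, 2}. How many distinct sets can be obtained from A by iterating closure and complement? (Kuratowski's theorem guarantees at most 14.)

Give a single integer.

cl via duality: int({4, 1, 7, 5}) = {4, 5}, so X∖{4, 5} = {6, 3, 1, 2, 7}
Write k for closure, c for complement:
  1. A     = {6, 3, 2}
  2. kA    = {6, 3, 1, 2, 7}
  3. cA    = {4, 1, 7, 5}
  4. ckA   = {4, 5}
  5. kcA   = {4, 3, 1, 2, 7, 5}
  6. kckA  = {4, 2, 7, 5}
  7. ckcA  = {6}
  8. ckckA = {6, 3, 1}
  9. kckcA = {6, 2, 7}
  10. ckckcA = {4, 3, 1, 5}
applying k or c yields no new set

10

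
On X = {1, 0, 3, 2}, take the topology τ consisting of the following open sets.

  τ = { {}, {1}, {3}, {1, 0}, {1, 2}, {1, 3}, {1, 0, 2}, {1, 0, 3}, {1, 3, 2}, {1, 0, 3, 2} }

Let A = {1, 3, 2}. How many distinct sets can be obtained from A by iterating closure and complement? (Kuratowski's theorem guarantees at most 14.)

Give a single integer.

4

complement {0}; its interior {}; cl(A) = X∖{} = {1, 0, 3, 2}
With k = closure, c = complement:
  1. A     = {1, 3, 2}
  2. kA    = {1, 0, 3, 2}
  3. cA    = {0}
  4. ckA   = {}
k, c of each give nothing new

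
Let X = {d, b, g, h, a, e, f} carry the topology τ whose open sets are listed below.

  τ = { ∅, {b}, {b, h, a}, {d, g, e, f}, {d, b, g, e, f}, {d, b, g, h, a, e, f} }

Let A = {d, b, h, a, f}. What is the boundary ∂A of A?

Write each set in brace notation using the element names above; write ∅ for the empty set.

open subsets of A: ∅, {b}, {b, h, a}; so int(A) = {b, h, a}
closure: X∖int(X∖A) = X∖∅ = {d, b, g, h, a, e, f}
∂A = {d, b, g, h, a, e, f} minus {b, h, a} = {d, g, e, f}

{d, g, e, f}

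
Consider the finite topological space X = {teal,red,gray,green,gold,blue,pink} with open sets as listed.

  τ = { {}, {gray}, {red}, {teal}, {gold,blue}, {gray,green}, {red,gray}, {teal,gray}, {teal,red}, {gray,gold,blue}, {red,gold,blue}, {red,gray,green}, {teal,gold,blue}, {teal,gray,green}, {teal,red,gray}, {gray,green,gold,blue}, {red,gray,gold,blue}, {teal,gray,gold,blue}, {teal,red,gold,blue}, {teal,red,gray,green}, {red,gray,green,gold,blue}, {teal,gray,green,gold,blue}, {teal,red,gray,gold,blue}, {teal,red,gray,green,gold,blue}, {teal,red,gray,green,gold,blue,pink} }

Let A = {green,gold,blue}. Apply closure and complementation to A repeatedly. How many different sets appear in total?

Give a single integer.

cl via duality: int({teal,red,gray,pink}) = {teal,red,gray}, so X∖{teal,red,gray} = {green,gold,blue,pink}
Write k for closure, c for complement:
  1. A     = {green,gold,blue}
  2. kA    = {green,gold,blue,pink}
  3. cA    = {teal,red,gray,pink}
  4. ckA   = {teal,red,gray}
  5. kcA   = {teal,red,gray,green,pink}
  6. ckcA  = {gold,blue}
  7. kckcA = {gold,blue,pink}
  8. ckckcA = {teal,red,gray,green}
applying k or c yields no new set

8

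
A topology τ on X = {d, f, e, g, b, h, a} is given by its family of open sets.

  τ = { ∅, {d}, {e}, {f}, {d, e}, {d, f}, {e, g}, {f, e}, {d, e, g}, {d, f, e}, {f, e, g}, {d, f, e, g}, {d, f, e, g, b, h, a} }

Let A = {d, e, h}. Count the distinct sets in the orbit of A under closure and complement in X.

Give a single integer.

8

closure: X∖int(X∖A) = X∖{f} = {d, e, g, b, h, a}
Let k=closure and c=complement:
  1. A     = {d, e, h}
  2. kA    = {d, e, g, b, h, a}
  3. cA    = {f, g, b, a}
  4. ckA   = {f}
  5. kcA   = {f, g, b, h, a}
  6. kckA  = {f, b, h, a}
  7. ckcA  = {d, e}
  8. ckckA = {d, e, g}
— saturated at 8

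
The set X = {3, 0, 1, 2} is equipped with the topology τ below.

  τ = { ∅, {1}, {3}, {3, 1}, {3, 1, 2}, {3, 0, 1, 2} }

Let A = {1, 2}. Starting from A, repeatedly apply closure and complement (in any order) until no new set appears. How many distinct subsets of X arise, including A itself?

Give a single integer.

6

X∖A={3, 0}, int(X∖A)={3}, hence cl(A)={0, 1, 2}
Orbit (k=closure, c=complement):
  1. A     = {1, 2}
  2. kA    = {0, 1, 2}
  3. cA    = {3, 0}
  4. ckA   = {3}
  5. kcA   = {3, 0, 2}
  6. ckcA  = {1}
(closed under both — stop)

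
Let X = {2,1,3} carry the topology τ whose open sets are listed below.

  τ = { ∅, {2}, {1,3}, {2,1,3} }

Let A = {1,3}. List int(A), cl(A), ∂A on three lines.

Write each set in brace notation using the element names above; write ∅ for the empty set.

int(A) = {1,3}
cl(A)  = {1,3}
∂A     = ∅

open subsets of A: ∅, {1,3}; so int(A) = {1,3}
closure: X∖int(X∖A) = X∖{2} = {1,3}
∂A = {1,3} minus {1,3} = ∅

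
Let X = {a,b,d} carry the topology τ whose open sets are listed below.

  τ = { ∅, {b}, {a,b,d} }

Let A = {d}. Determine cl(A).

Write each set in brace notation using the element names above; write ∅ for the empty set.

{a,d}

closure: X∖int(X∖A) = X∖{b} = {a,d}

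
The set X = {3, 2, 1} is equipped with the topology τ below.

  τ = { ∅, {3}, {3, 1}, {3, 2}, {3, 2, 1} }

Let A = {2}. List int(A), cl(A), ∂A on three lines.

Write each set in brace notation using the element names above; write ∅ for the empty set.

open subsets of A: ∅; so int(A) = ∅
closure: X∖int(X∖A) = X∖{3, 1} = {2}
∂A = {2} minus ∅ = {2}

int(A) = ∅
cl(A)  = {2}
∂A     = {2}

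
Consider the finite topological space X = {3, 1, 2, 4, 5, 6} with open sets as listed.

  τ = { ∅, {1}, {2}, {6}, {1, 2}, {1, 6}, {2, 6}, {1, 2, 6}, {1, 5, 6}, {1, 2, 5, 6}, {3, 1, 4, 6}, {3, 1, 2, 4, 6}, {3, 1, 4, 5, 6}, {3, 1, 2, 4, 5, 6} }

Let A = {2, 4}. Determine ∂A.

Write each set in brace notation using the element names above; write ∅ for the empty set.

U open, U⊆A: ∅, {2}. int(A) = ⋃ = {2}
X∖A={3, 1, 5, 6}, int(X∖A)={1, 5, 6}, hence cl(A)={3, 2, 4}
∂A: remove int from cl → {3, 4}

{3, 4}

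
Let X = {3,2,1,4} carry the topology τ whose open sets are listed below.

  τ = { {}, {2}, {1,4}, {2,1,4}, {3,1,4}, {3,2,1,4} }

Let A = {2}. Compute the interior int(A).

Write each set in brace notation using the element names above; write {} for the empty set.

opens ⊆ A: {}, {2}; union → int = {2}

{2}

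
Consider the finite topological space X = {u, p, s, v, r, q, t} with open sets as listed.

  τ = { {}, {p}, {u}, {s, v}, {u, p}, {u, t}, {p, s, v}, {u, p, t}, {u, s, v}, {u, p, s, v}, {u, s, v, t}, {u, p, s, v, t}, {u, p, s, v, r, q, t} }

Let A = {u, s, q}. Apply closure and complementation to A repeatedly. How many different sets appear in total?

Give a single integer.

12

X∖A={p, v, r, t}, int(X∖A)={p}, hence cl(A)={u, s, v, r, q, t}
Orbit (k=closure, c=complement):
  1. A     = {u, s, q}
  2. kA    = {u, s, v, r, q, t}
  3. cA    = {p, v, r, t}
  4. ckA   = {p}
  5. kcA   = {p, s, v, r, q, t}
  6. kckA  = {p, r, q}
  7. ckcA  = {u}
  8. ckckA = {u, s, v, t}
  9. kckcA = {u, r, q, t}
  10. ckckcA = {p, s, v}
  11. kckckcA = {p, s, v, r, q}
  12. ckckckcA = {u, t}
(closed under both — stop)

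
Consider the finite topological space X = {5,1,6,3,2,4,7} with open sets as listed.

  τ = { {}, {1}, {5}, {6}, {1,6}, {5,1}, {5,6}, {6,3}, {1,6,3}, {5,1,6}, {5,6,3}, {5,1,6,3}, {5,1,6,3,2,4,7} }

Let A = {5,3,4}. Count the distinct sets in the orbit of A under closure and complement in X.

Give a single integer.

8

cl via duality: int({1,6,2,7}) = {1,6}, so X∖{1,6} = {5,3,2,4,7}
Write k for closure, c for complement:
  1. A     = {5,3,4}
  2. kA    = {5,3,2,4,7}
  3. cA    = {1,6,2,7}
  4. ckA   = {1,6}
  5. kcA   = {1,6,3,2,4,7}
  6. ckcA  = {5}
  7. kckcA = {5,2,4,7}
  8. ckckcA = {1,6,3}
applying k or c yields no new set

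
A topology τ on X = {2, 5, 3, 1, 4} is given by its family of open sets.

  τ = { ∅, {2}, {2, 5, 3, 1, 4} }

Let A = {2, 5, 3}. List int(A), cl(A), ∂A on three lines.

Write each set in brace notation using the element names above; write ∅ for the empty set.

U open, U⊆A: ∅, {2}. int(A) = ⋃ = {2}
X∖A={1, 4}, int(X∖A)=∅, hence cl(A)={2, 5, 3, 1, 4}
∂A: remove int from cl → {5, 3, 1, 4}

int(A) = {2}
cl(A)  = {2, 5, 3, 1, 4}
∂A     = {5, 3, 1, 4}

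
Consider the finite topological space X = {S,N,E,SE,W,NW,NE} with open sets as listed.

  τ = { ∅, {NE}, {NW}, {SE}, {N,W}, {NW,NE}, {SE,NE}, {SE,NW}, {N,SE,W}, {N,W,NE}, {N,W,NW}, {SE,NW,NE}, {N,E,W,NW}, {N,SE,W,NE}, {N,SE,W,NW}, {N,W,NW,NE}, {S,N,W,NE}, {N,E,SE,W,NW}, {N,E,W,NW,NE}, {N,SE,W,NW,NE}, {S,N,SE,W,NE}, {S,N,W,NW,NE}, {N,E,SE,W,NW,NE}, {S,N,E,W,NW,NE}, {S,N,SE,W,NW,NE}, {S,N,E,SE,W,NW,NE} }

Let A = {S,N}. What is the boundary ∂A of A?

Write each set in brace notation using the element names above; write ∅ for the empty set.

U open, U⊆A: ∅. int(A) = ⋃ = ∅
X∖A={E,SE,W,NW,NE}, int(X∖A)={SE,NW,NE}, hence cl(A)={S,N,E,W}
∂A: remove int from cl → {S,N,E,W}

{S,N,E,W}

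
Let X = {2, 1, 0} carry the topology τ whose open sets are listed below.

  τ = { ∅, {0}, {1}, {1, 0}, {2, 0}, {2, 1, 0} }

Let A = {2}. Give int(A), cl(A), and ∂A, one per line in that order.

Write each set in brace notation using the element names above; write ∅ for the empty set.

int(A) = ∅
cl(A)  = {2}
∂A     = {2}

interior: largest open inside A is ∅ (from ∅)
cl via duality: int({1, 0}) = {1, 0}, so X∖{1, 0} = {2}
cl∖int = {2}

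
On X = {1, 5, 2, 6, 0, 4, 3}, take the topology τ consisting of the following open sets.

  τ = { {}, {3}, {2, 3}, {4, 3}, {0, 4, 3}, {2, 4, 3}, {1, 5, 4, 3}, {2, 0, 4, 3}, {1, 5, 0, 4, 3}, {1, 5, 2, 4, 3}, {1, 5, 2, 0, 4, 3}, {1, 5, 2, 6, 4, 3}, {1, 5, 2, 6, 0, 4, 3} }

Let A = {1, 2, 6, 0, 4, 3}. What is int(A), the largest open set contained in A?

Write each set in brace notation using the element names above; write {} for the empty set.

{2, 0, 4, 3}

open subsets of A: {}, {3}, {4, 3}, {2, 3}, {0, 4, 3}, {2, 4, 3}, {2, 0, 4, 3}; so int(A) = {2, 0, 4, 3}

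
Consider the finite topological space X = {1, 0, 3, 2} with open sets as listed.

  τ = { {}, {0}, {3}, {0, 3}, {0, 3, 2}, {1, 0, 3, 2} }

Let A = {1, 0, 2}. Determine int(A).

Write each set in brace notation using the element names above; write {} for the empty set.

opens ⊆ A: {}, {0}; union → int = {0}

{0}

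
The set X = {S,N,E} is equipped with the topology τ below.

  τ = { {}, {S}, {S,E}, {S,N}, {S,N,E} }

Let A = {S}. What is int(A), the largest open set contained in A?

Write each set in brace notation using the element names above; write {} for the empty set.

{S}

opens ⊆ A: {}, {S}; union → int = {S}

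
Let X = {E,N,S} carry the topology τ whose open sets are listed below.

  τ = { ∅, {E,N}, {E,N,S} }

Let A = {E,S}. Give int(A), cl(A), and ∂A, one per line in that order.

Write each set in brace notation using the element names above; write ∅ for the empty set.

int(A) = ∅
cl(A)  = {E,N,S}
∂A     = {E,N,S}

open subsets of A: ∅; so int(A) = ∅
closure: X∖int(X∖A) = X∖∅ = {E,N,S}
∂A = {E,N,S} minus ∅ = {E,N,S}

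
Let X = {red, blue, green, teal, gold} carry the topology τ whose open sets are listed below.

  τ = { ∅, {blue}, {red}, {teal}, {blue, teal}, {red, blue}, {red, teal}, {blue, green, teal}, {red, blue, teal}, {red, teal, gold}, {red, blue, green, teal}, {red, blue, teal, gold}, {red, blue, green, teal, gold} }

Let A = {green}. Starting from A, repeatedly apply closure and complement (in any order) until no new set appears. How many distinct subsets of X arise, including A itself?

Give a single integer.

complement {red, blue, teal, gold}; its interior {red, blue, teal, gold}; cl(A) = X∖{red, blue, teal, gold} = {green}
With k = closure, c = complement:
  1. A     = {green}
  2. cA    = {red, blue, teal, gold}
  3. kcA   = {red, blue, green, teal, gold}
  4. ckcA  = ∅
k, c of each give nothing new

4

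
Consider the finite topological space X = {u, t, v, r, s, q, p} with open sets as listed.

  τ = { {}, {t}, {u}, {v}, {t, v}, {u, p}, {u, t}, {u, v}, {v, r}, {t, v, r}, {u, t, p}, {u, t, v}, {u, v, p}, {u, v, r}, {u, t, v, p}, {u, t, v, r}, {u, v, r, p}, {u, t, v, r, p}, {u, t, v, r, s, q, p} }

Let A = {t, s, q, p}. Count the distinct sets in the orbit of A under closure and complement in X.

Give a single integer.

cl via duality: int({u, v, r}) = {u, v, r}, so X∖{u, v, r} = {t, s, q, p}
Write k for closure, c for complement:
  1. A     = {t, s, q, p}
  2. cA    = {u, v, r}
  3. kcA   = {u, v, r, s, q, p}
  4. ckcA  = {t}
  5. kckcA = {t, s, q}
  6. ckckcA = {u, v, r, p}
applying k or c yields no new set

6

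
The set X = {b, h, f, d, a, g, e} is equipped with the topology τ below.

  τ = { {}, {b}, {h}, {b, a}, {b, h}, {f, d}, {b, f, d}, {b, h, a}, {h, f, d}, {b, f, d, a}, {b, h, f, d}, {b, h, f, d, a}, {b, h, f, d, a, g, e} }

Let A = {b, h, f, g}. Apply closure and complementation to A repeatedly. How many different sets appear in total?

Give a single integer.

10

closure: X∖int(X∖A) = X∖{} = {b, h, f, d, a, g, e}
Let k=closure and c=complement:
  1. A     = {b, h, f, g}
  2. kA    = {b, h, f, d, a, g, e}
  3. cA    = {d, a, e}
  4. ckA   = {}
  5. kcA   = {f, d, a, g, e}
  6. ckcA  = {b, h}
  7. kckcA = {b, h, a, g, e}
  8. ckckcA = {f, d}
  9. kckckcA = {f, d, g, e}
  10. ckckckcA = {b, h, a}
— saturated at 10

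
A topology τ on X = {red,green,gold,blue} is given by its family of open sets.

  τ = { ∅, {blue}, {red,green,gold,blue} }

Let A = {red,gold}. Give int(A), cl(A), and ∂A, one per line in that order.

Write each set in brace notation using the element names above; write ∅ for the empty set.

int(A) = ∅
cl(A)  = {red,green,gold}
∂A     = {red,green,gold}

opens ⊆ A: ∅; union → int = ∅
complement {green,blue}; its interior {blue}; cl(A) = X∖{blue} = {red,green,gold}
boundary = {red,green,gold} ∖ ∅ = {red,green,gold}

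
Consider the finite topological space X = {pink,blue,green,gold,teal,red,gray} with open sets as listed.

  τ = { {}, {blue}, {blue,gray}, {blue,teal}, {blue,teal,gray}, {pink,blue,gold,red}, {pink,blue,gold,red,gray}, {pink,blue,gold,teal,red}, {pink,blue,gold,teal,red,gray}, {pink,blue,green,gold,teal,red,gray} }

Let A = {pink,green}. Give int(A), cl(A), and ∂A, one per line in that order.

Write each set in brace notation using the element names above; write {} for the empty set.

int(A) = {}
cl(A)  = {pink,green,gold,red}
∂A     = {pink,green,gold,red}

interior: largest open inside A is {} (from {})
cl via duality: int({blue,gold,teal,red,gray}) = {blue,teal,gray}, so X∖{blue,teal,gray} = {pink,green,gold,red}
cl∖int = {pink,green,gold,red}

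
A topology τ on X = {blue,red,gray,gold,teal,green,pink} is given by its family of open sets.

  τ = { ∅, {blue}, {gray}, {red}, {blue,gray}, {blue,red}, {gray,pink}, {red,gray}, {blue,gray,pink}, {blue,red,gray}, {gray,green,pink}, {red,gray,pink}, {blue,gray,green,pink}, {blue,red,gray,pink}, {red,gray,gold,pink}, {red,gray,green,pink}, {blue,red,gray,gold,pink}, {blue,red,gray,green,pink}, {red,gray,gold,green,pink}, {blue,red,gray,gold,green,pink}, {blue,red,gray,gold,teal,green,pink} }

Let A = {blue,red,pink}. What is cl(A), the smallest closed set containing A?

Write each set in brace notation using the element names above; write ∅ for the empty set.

{blue,red,gold,teal,green,pink}

cl via duality: int({gray,gold,teal,green}) = {gray}, so X∖{gray} = {blue,red,gold,teal,green,pink}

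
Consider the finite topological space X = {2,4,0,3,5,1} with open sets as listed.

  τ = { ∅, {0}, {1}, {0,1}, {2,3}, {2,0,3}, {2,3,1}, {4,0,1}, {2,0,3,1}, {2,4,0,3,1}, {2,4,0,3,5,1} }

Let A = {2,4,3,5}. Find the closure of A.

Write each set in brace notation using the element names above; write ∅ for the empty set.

{2,4,3,5}

closure: X∖int(X∖A) = X∖{0,1} = {2,4,3,5}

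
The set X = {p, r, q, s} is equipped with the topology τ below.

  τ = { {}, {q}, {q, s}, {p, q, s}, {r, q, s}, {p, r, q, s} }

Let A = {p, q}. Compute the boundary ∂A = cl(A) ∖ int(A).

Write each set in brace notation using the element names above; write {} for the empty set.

{p, r, s}

U open, U⊆A: {}, {q}. int(A) = ⋃ = {q}
X∖A={r, s}, int(X∖A)={}, hence cl(A)={p, r, q, s}
∂A: remove int from cl → {p, r, s}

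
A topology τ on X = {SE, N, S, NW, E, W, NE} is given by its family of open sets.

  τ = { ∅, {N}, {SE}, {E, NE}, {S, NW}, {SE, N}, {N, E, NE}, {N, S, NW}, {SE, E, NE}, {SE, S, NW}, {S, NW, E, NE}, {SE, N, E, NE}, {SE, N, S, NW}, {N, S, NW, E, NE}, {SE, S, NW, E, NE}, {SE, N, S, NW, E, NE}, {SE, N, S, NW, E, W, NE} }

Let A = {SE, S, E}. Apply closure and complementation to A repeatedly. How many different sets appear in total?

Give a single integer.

cl via duality: int({N, NW, W, NE}) = {N}, so X∖{N} = {SE, S, NW, E, W, NE}
Write k for closure, c for complement:
  1. A     = {SE, S, E}
  2. kA    = {SE, S, NW, E, W, NE}
  3. cA    = {N, NW, W, NE}
  4. ckA   = {N}
  5. kcA   = {N, S, NW, E, W, NE}
  6. kckA  = {N, W}
  7. ckcA  = {SE}
  8. ckckA = {SE, S, NW, E, NE}
  9. kckcA = {SE, W}
  10. ckckcA = {N, S, NW, E, NE}
applying k or c yields no new set

10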